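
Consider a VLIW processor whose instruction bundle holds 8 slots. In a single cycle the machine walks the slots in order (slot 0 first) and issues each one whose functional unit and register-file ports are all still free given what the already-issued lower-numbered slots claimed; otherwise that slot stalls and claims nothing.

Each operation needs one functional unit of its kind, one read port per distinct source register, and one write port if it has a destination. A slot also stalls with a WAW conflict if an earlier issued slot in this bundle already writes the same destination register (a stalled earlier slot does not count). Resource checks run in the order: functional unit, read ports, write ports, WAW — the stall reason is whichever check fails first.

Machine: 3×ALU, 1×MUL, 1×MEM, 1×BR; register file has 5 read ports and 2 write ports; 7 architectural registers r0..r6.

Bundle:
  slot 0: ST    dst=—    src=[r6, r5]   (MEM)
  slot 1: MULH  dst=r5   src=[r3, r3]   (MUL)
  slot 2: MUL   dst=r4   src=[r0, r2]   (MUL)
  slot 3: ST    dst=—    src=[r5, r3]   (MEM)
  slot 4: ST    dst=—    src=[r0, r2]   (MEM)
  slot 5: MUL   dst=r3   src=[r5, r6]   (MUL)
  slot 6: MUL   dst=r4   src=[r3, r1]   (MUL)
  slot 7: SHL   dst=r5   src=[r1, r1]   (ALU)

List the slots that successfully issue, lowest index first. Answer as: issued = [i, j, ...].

issued = [0, 1]

(0) want 1×MEM +2rd +0wr — yes → AL3|MU1|ME0|BR1|rd3|wr2
(1) want 1×MUL +1rd +1wr — yes → AL3|MU0|ME0|BR1|rd2|wr1
(2) want 1×MUL +2rd +1wr — FU → AL3|MU0|ME0|BR1|rd2|wr1
(3) want 1×MEM +2rd +0wr — FU → AL3|MU0|ME0|BR1|rd2|wr1
(4) want 1×MEM +2rd +0wr — FU → AL3|MU0|ME0|BR1|rd2|wr1
(5) want 1×MUL +2rd +1wr — FU → AL3|MU0|ME0|BR1|rd2|wr1
(6) want 1×MUL +2rd +1wr — FU → AL3|MU0|ME0|BR1|rd2|wr1
(7) want 1×ALU +1rd +1wr — WAW → AL3|MU0|ME0|BR1|rd2|wr1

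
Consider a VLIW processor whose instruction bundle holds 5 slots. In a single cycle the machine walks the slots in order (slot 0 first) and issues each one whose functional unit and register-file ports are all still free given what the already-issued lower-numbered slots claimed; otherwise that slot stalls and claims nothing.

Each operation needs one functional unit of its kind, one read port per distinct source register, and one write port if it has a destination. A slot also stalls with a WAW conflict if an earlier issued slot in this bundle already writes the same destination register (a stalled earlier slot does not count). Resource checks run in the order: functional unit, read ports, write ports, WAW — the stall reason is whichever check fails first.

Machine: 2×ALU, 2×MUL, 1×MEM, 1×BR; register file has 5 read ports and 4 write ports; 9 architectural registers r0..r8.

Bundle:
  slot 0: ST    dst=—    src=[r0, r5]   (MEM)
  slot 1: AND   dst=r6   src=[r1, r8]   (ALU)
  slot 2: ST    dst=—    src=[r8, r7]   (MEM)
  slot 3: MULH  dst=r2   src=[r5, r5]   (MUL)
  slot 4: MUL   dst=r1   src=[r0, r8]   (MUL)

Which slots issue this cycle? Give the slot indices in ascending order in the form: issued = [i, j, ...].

  0. MEM ⇒ go  {2A/2Mu/0Ld/1B | 3r 4w}
  1. ALU→r6 ⇒ go  {1A/2Mu/0Ld/1B | 1r 3w}
  2. MEM ⇒ no(FU)  {1A/2Mu/0Ld/1B | 1r 3w}
  3. MUL→r2 ⇒ go  {1A/1Mu/0Ld/1B | 0r 2w}
  4. MUL→r1 ⇒ no(RD_PORT)  {1A/1Mu/0Ld/1B | 0r 2w}

issued = [0, 1, 3]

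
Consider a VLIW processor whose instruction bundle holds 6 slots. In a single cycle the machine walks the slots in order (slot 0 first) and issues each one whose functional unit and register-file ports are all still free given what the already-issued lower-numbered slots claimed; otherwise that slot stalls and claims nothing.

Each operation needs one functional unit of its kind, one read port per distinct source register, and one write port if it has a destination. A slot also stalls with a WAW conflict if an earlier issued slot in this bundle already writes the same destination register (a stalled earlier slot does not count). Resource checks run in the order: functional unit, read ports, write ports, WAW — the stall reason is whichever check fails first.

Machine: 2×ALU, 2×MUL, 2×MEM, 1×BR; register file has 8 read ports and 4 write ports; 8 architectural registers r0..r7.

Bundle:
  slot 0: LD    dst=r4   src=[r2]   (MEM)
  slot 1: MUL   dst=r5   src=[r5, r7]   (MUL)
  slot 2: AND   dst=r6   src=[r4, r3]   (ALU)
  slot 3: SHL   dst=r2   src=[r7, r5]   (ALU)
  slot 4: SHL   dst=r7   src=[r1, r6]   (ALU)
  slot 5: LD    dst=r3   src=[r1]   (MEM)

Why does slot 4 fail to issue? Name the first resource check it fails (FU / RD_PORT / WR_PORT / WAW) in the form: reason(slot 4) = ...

reason(slot 4) = FU

(0) want 1×MEM +1rd +1wr — yes → AL2|MU2|ME1|BR1|rd7|wr3
(1) want 1×MUL +2rd +1wr — yes → AL2|MU1|ME1|BR1|rd5|wr2
(2) want 1×ALU +2rd +1wr — yes → AL1|MU1|ME1|BR1|rd3|wr1
(3) want 1×ALU +2rd +1wr — yes → AL0|MU1|ME1|BR1|rd1|wr0
(4) want 1×ALU +2rd +1wr — FU → AL0|MU1|ME1|BR1|rd1|wr0
(5) want 1×MEM +1rd +1wr — WR_PORT → AL0|MU1|ME1|BR1|rd1|wr0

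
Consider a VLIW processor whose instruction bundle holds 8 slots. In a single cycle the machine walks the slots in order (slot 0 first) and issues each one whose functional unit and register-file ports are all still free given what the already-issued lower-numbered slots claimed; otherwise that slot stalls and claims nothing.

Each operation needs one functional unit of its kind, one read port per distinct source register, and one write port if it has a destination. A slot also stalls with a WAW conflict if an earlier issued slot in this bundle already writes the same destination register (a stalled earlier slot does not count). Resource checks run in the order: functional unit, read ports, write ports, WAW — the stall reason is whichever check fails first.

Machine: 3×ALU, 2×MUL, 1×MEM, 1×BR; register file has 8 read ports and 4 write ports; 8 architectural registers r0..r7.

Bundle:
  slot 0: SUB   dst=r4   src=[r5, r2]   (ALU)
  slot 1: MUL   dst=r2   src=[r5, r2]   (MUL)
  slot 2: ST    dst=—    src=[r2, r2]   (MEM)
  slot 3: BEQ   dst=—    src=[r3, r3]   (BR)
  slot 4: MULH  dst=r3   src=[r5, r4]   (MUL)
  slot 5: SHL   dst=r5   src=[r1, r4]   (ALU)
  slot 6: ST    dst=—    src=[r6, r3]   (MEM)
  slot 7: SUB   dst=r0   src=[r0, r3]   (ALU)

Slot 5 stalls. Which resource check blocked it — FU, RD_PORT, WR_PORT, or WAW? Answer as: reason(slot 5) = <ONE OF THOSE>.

[0] ALU needs rd=2 wr=1: ok; after: ALU=2 MUL=2 MEM=1 BR=1, R=6, W=3
[1] MUL needs rd=2 wr=1: ok; after: ALU=2 MUL=1 MEM=1 BR=1, R=4, W=2
[2] MEM needs rd=1 wr=0: ok; after: ALU=2 MUL=1 MEM=0 BR=1, R=3, W=2
[3] BR needs rd=1 wr=0: ok; after: ALU=2 MUL=1 MEM=0 BR=0, R=2, W=2
[4] MUL needs rd=2 wr=1: ok; after: ALU=2 MUL=0 MEM=0 BR=0, R=0, W=1
[5] ALU needs rd=2 wr=1: RD_PORT; after: ALU=2 MUL=0 MEM=0 BR=0, R=0, W=1
[6] MEM needs rd=2 wr=0: FU; after: ALU=2 MUL=0 MEM=0 BR=0, R=0, W=1
[7] ALU needs rd=2 wr=1: RD_PORT; after: ALU=2 MUL=0 MEM=0 BR=0, R=0, W=1

reason(slot 5) = RD_PORT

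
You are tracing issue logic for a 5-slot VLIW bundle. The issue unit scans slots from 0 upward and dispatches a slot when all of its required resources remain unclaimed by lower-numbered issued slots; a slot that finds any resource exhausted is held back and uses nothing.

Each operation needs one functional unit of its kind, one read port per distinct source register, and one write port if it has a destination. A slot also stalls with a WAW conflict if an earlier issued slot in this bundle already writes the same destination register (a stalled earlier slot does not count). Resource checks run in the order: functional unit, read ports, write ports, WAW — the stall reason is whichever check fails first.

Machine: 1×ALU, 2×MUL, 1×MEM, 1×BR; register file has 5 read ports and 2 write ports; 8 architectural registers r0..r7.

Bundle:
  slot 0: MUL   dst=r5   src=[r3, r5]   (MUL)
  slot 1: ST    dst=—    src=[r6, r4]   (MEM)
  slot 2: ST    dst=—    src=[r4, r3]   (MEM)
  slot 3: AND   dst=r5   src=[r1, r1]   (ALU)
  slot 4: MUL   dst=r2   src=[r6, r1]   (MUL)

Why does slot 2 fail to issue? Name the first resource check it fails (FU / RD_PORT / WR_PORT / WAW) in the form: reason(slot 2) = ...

slot 0 (MUL): ISSUE — free A1,Mu1,Ld1,B1 rp3 wp1
slot 1 (MEM): ISSUE — free A1,Mu1,Ld0,B1 rp1 wp1
slot 2 (MEM): stall FU — free A1,Mu1,Ld0,B1 rp1 wp1
slot 3 (ALU): stall WAW — free A1,Mu1,Ld0,B1 rp1 wp1
slot 4 (MUL): stall RD_PORT — free A1,Mu1,Ld0,B1 rp1 wp1

reason(slot 2) = FU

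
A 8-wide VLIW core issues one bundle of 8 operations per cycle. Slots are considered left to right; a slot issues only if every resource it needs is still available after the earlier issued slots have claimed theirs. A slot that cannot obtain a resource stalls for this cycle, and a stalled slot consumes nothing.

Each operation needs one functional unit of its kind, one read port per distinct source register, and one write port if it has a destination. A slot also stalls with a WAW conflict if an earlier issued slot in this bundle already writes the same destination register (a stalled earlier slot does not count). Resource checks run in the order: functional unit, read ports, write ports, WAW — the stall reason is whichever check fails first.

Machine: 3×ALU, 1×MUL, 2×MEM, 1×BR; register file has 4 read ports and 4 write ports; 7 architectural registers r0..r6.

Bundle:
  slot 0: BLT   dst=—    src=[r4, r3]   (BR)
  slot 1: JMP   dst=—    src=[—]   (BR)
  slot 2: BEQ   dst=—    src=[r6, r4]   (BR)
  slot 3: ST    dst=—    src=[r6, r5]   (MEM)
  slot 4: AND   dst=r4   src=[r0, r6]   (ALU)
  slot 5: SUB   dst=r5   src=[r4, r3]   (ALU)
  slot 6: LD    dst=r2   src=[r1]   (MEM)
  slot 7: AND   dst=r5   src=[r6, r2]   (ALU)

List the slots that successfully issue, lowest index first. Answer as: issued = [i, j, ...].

issued = [0, 3]

  0. BR ⇒ go  {3A/1Mu/2Ld/0B | 2r 4w}
  1. BR ⇒ no(FU)  {3A/1Mu/2Ld/0B | 2r 4w}
  2. BR ⇒ no(FU)  {3A/1Mu/2Ld/0B | 2r 4w}
  3. MEM ⇒ go  {3A/1Mu/1Ld/0B | 0r 4w}
  4. ALU→r4 ⇒ no(RD_PORT)  {3A/1Mu/1Ld/0B | 0r 4w}
  5. ALU→r5 ⇒ no(RD_PORT)  {3A/1Mu/1Ld/0B | 0r 4w}
  6. MEM→r2 ⇒ no(RD_PORT)  {3A/1Mu/1Ld/0B | 0r 4w}
  7. ALU→r5 ⇒ no(RD_PORT)  {3A/1Mu/1Ld/0B | 0r 4w}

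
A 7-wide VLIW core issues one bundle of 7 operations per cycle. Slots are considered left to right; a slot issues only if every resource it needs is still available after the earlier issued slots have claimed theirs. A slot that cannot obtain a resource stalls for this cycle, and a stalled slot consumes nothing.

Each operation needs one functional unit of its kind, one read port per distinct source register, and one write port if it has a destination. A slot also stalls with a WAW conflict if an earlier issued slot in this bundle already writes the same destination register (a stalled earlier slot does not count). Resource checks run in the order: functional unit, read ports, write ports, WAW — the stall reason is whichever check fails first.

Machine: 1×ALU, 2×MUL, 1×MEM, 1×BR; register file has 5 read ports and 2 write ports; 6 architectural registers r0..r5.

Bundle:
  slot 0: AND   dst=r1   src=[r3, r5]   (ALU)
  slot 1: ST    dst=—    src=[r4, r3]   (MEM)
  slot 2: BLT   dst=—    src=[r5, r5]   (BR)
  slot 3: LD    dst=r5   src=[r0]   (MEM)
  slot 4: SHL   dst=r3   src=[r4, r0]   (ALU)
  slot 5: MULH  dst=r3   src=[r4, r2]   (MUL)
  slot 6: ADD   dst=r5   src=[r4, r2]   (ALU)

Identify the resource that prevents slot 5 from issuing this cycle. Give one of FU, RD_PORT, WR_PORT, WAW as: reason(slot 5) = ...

reason(slot 5) = RD_PORT

#0 ALU src=r3,r5 dispatched  <A:0 Mu:2 Ld:1 B:1 rd:3 wr:1>
#1 MEM src=r4,r3 dispatched  <A:0 Mu:2 Ld:0 B:1 rd:1 wr:1>
#2 BR src=r5,r5 dispatched  <A:0 Mu:2 Ld:0 B:0 rd:0 wr:1>
#3 MEM src=r0 held:FU  <A:0 Mu:2 Ld:0 B:0 rd:0 wr:1>
#4 ALU src=r4,r0 held:FU  <A:0 Mu:2 Ld:0 B:0 rd:0 wr:1>
#5 MUL src=r4,r2 held:RD_PORT  <A:0 Mu:2 Ld:0 B:0 rd:0 wr:1>
#6 ALU src=r4,r2 held:FU  <A:0 Mu:2 Ld:0 B:0 rd:0 wr:1>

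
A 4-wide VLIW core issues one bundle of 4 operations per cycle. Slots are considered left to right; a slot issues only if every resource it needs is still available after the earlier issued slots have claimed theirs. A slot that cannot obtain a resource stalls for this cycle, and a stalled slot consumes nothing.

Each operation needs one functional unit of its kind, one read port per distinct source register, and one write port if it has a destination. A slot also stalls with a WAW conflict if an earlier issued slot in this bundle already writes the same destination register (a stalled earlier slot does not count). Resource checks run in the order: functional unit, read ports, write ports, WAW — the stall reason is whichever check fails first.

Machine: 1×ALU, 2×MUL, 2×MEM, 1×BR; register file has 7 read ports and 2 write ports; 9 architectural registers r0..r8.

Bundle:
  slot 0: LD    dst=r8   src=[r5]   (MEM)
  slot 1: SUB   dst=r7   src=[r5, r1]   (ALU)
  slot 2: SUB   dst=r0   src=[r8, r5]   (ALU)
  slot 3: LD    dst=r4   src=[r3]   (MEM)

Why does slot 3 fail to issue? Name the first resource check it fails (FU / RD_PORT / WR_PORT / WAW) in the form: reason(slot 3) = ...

[0] MEM needs rd=1 wr=1: ok; after: ALU=1 MUL=2 MEM=1 BR=1, R=6, W=1
[1] ALU needs rd=2 wr=1: ok; after: ALU=0 MUL=2 MEM=1 BR=1, R=4, W=0
[2] ALU needs rd=2 wr=1: FU; after: ALU=0 MUL=2 MEM=1 BR=1, R=4, W=0
[3] MEM needs rd=1 wr=1: WR_PORT; after: ALU=0 MUL=2 MEM=1 BR=1, R=4, W=0

reason(slot 3) = WR_PORT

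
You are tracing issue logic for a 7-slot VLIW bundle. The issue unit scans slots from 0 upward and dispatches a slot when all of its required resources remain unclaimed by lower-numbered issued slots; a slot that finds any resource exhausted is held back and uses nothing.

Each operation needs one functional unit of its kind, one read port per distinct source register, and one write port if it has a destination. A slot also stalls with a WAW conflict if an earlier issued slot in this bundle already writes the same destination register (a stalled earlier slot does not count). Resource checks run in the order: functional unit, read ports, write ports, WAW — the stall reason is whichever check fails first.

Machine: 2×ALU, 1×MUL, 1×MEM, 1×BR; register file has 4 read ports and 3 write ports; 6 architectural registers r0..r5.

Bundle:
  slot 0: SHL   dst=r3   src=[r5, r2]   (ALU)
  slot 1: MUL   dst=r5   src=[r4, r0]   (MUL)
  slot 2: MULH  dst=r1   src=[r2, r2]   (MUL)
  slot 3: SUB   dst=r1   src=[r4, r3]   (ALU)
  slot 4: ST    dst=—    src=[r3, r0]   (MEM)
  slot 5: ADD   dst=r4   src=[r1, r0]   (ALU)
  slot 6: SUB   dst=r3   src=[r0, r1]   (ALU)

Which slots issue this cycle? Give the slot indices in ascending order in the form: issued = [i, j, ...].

issued = [0, 1]

  0. ALU→r3 ⇒ go  {1A/1Mu/1Ld/1B | 2r 2w}
  1. MUL→r5 ⇒ go  {1A/0Mu/1Ld/1B | 0r 1w}
  2. MUL→r1 ⇒ no(FU)  {1A/0Mu/1Ld/1B | 0r 1w}
  3. ALU→r1 ⇒ no(RD_PORT)  {1A/0Mu/1Ld/1B | 0r 1w}
  4. MEM ⇒ no(RD_PORT)  {1A/0Mu/1Ld/1B | 0r 1w}
  5. ALU→r4 ⇒ no(RD_PORT)  {1A/0Mu/1Ld/1B | 0r 1w}
  6. ALU→r3 ⇒ no(RD_PORT)  {1A/0Mu/1Ld/1B | 0r 1w}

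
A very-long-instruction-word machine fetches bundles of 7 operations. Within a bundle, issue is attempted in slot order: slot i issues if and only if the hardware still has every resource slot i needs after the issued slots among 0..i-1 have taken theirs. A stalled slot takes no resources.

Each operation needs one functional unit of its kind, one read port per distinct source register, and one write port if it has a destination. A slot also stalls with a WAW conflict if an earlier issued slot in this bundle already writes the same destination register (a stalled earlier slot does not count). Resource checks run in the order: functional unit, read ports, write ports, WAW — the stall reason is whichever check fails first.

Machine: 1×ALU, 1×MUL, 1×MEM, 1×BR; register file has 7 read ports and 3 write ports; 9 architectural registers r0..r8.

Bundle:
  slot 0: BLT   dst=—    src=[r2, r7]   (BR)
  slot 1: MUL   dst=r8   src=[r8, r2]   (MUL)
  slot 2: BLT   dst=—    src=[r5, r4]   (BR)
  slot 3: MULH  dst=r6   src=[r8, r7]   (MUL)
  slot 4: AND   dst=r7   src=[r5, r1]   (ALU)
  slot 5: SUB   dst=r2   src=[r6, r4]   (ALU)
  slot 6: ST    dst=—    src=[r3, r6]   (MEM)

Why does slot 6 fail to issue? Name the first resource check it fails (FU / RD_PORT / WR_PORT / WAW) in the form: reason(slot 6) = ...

slot 0 (BR): ISSUE — free A1,Mu1,Ld1,B0 rp5 wp3
slot 1 (MUL): ISSUE — free A1,Mu0,Ld1,B0 rp3 wp2
slot 2 (BR): stall FU — free A1,Mu0,Ld1,B0 rp3 wp2
slot 3 (MUL): stall FU — free A1,Mu0,Ld1,B0 rp3 wp2
slot 4 (ALU): ISSUE — free A0,Mu0,Ld1,B0 rp1 wp1
slot 5 (ALU): stall FU — free A0,Mu0,Ld1,B0 rp1 wp1
slot 6 (MEM): stall RD_PORT — free A0,Mu0,Ld1,B0 rp1 wp1

reason(slot 6) = RD_PORT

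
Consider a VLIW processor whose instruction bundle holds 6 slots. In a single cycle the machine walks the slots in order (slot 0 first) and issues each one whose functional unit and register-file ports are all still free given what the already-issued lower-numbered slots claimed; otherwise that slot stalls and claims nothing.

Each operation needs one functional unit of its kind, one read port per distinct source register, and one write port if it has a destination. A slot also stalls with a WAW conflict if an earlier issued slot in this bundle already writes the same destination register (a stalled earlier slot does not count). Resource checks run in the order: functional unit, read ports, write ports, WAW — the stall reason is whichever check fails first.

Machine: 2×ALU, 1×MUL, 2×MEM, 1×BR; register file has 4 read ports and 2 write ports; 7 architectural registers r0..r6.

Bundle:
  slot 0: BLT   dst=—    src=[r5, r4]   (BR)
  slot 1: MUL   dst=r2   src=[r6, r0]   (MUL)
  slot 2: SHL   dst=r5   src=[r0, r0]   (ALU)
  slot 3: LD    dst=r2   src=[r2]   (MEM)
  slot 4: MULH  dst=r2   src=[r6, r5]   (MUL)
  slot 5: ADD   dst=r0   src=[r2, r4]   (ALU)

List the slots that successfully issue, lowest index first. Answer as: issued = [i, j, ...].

(0) want 1×BR +2rd +0wr — yes → AL2|MU1|ME2|BR0|rd2|wr2
(1) want 1×MUL +2rd +1wr — yes → AL2|MU0|ME2|BR0|rd0|wr1
(2) want 1×ALU +1rd +1wr — RD_PORT → AL2|MU0|ME2|BR0|rd0|wr1
(3) want 1×MEM +1rd +1wr — RD_PORT → AL2|MU0|ME2|BR0|rd0|wr1
(4) want 1×MUL +2rd +1wr — FU → AL2|MU0|ME2|BR0|rd0|wr1
(5) want 1×ALU +2rd +1wr — RD_PORT → AL2|MU0|ME2|BR0|rd0|wr1

issued = [0, 1]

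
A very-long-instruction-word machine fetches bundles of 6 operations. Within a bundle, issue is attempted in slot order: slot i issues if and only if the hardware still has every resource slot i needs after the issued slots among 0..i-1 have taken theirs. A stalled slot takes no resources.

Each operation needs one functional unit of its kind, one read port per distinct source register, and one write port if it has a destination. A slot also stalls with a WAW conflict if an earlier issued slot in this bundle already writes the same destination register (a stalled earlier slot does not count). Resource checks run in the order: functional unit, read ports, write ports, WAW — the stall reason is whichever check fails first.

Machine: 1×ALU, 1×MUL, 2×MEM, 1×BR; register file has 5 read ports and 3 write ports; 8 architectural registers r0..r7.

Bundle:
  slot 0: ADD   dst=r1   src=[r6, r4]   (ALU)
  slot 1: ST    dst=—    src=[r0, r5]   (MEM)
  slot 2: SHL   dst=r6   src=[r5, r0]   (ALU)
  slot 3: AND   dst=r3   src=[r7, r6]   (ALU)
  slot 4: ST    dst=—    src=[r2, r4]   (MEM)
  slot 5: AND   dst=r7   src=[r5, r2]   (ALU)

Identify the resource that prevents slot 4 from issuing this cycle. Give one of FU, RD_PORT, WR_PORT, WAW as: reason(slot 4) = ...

reason(slot 4) = RD_PORT

[0] ALU needs rd=2 wr=1: ok; after: ALU=0 MUL=1 MEM=2 BR=1, R=3, W=2
[1] MEM needs rd=2 wr=0: ok; after: ALU=0 MUL=1 MEM=1 BR=1, R=1, W=2
[2] ALU needs rd=2 wr=1: FU; after: ALU=0 MUL=1 MEM=1 BR=1, R=1, W=2
[3] ALU needs rd=2 wr=1: FU; after: ALU=0 MUL=1 MEM=1 BR=1, R=1, W=2
[4] MEM needs rd=2 wr=0: RD_PORT; after: ALU=0 MUL=1 MEM=1 BR=1, R=1, W=2
[5] ALU needs rd=2 wr=1: FU; after: ALU=0 MUL=1 MEM=1 BR=1, R=1, W=2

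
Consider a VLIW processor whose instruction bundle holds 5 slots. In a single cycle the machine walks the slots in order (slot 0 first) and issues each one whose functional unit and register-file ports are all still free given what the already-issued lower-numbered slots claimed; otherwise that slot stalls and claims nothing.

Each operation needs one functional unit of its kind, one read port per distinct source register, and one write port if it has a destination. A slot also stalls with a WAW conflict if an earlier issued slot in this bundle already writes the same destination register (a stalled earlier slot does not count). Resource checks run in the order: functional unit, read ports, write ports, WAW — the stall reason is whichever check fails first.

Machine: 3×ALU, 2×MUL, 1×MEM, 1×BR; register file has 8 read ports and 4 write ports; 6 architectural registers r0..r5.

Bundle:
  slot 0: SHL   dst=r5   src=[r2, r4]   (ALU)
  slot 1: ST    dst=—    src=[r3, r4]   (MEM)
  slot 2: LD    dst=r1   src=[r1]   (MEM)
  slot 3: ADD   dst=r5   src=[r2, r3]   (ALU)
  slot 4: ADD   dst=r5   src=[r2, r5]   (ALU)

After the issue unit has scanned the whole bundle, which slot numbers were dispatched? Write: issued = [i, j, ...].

[0] ALU needs rd=2 wr=1: ok; after: ALU=2 MUL=2 MEM=1 BR=1, R=6, W=3
[1] MEM needs rd=2 wr=0: ok; after: ALU=2 MUL=2 MEM=0 BR=1, R=4, W=3
[2] MEM needs rd=1 wr=1: FU; after: ALU=2 MUL=2 MEM=0 BR=1, R=4, W=3
[3] ALU needs rd=2 wr=1: WAW; after: ALU=2 MUL=2 MEM=0 BR=1, R=4, W=3
[4] ALU needs rd=2 wr=1: WAW; after: ALU=2 MUL=2 MEM=0 BR=1, R=4, W=3

issued = [0, 1]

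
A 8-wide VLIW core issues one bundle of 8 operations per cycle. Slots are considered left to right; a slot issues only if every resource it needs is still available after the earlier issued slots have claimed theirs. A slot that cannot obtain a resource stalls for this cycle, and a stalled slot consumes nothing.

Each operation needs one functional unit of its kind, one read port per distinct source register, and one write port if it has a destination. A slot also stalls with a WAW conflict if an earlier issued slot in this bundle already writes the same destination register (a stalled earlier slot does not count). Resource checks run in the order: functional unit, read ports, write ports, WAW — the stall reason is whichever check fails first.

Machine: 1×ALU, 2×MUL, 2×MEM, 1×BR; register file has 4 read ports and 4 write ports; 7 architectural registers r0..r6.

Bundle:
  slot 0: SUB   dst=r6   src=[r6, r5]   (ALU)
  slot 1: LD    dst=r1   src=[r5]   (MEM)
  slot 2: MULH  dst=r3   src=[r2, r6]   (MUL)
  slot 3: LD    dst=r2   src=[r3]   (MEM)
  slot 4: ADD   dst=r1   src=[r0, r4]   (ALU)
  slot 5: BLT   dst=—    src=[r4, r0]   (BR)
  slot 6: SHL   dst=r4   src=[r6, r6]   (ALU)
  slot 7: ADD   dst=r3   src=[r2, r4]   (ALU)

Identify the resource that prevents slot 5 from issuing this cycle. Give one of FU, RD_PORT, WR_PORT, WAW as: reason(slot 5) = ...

reason(slot 5) = RD_PORT

[0] ALU needs rd=2 wr=1: ok; after: ALU=0 MUL=2 MEM=2 BR=1, R=2, W=3
[1] MEM needs rd=1 wr=1: ok; after: ALU=0 MUL=2 MEM=1 BR=1, R=1, W=2
[2] MUL needs rd=2 wr=1: RD_PORT; after: ALU=0 MUL=2 MEM=1 BR=1, R=1, W=2
[3] MEM needs rd=1 wr=1: ok; after: ALU=0 MUL=2 MEM=0 BR=1, R=0, W=1
[4] ALU needs rd=2 wr=1: FU; after: ALU=0 MUL=2 MEM=0 BR=1, R=0, W=1
[5] BR needs rd=2 wr=0: RD_PORT; after: ALU=0 MUL=2 MEM=0 BR=1, R=0, W=1
[6] ALU needs rd=1 wr=1: FU; after: ALU=0 MUL=2 MEM=0 BR=1, R=0, W=1
[7] ALU needs rd=2 wr=1: FU; after: ALU=0 MUL=2 MEM=0 BR=1, R=0, W=1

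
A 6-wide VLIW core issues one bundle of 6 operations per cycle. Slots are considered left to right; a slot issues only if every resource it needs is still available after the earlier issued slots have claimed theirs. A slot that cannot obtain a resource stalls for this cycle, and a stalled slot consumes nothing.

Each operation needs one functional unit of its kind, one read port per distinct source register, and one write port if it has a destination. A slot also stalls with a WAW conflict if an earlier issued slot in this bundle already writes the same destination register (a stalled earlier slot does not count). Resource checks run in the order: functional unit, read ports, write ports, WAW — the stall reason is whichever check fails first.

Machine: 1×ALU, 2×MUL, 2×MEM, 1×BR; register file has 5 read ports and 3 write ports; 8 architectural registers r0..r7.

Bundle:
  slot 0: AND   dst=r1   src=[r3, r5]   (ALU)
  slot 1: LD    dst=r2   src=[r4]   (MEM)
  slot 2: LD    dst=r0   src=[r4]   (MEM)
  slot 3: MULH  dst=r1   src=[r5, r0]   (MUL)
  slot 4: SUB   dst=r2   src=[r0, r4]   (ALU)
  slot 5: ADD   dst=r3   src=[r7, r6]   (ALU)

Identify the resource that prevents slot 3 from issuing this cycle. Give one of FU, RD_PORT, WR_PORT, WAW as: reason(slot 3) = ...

[0] ALU needs rd=2 wr=1: ok; after: ALU=0 MUL=2 MEM=2 BR=1, R=3, W=2
[1] MEM needs rd=1 wr=1: ok; after: ALU=0 MUL=2 MEM=1 BR=1, R=2, W=1
[2] MEM needs rd=1 wr=1: ok; after: ALU=0 MUL=2 MEM=0 BR=1, R=1, W=0
[3] MUL needs rd=2 wr=1: RD_PORT; after: ALU=0 MUL=2 MEM=0 BR=1, R=1, W=0
[4] ALU needs rd=2 wr=1: FU; after: ALU=0 MUL=2 MEM=0 BR=1, R=1, W=0
[5] ALU needs rd=2 wr=1: FU; after: ALU=0 MUL=2 MEM=0 BR=1, R=1, W=0

reason(slot 3) = RD_PORT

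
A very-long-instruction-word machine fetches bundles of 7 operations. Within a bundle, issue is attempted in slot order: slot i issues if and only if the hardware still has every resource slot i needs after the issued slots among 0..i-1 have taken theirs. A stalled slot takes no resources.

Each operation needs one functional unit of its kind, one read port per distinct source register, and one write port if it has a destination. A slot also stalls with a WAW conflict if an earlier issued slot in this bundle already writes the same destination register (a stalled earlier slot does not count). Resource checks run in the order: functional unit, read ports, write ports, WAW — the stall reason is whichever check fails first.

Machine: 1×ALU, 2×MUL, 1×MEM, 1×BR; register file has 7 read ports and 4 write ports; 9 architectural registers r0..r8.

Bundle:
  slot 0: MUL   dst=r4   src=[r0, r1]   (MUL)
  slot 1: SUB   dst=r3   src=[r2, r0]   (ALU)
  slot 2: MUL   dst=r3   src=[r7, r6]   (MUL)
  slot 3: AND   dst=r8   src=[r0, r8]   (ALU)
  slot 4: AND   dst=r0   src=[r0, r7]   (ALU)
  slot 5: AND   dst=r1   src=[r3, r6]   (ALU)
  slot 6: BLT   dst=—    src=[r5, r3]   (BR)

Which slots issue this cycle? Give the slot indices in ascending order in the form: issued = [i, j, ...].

  0. MUL→r4 ⇒ go  {1A/1Mu/1Ld/1B | 5r 3w}
  1. ALU→r3 ⇒ go  {0A/1Mu/1Ld/1B | 3r 2w}
  2. MUL→r3 ⇒ no(WAW)  {0A/1Mu/1Ld/1B | 3r 2w}
  3. ALU→r8 ⇒ no(FU)  {0A/1Mu/1Ld/1B | 3r 2w}
  4. ALU→r0 ⇒ no(FU)  {0A/1Mu/1Ld/1B | 3r 2w}
  5. ALU→r1 ⇒ no(FU)  {0A/1Mu/1Ld/1B | 3r 2w}
  6. BR ⇒ go  {0A/1Mu/1Ld/0B | 1r 2w}

issued = [0, 1, 6]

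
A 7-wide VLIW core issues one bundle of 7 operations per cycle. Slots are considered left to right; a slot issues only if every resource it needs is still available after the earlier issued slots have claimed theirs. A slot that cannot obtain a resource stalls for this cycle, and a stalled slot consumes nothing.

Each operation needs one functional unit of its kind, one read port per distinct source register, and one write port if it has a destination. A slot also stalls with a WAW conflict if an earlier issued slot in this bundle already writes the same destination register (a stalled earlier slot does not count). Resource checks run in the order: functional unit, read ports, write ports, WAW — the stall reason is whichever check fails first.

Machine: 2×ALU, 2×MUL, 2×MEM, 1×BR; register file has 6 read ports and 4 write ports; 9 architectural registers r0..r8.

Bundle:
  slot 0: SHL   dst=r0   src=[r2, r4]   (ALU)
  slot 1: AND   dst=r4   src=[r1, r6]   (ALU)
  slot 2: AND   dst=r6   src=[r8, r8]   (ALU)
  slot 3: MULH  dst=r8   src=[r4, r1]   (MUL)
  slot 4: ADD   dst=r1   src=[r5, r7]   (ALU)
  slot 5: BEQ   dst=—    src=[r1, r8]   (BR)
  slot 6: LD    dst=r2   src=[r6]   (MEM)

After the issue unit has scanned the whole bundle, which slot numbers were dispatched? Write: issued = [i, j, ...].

issued = [0, 1, 3]

  0. ALU→r0 ⇒ go  {1A/2Mu/2Ld/1B | 4r 3w}
  1. ALU→r4 ⇒ go  {0A/2Mu/2Ld/1B | 2r 2w}
  2. ALU→r6 ⇒ no(FU)  {0A/2Mu/2Ld/1B | 2r 2w}
  3. MUL→r8 ⇒ go  {0A/1Mu/2Ld/1B | 0r 1w}
  4. ALU→r1 ⇒ no(FU)  {0A/1Mu/2Ld/1B | 0r 1w}
  5. BR ⇒ no(RD_PORT)  {0A/1Mu/2Ld/1B | 0r 1w}
  6. MEM→r2 ⇒ no(RD_PORT)  {0A/1Mu/2Ld/1B | 0r 1w}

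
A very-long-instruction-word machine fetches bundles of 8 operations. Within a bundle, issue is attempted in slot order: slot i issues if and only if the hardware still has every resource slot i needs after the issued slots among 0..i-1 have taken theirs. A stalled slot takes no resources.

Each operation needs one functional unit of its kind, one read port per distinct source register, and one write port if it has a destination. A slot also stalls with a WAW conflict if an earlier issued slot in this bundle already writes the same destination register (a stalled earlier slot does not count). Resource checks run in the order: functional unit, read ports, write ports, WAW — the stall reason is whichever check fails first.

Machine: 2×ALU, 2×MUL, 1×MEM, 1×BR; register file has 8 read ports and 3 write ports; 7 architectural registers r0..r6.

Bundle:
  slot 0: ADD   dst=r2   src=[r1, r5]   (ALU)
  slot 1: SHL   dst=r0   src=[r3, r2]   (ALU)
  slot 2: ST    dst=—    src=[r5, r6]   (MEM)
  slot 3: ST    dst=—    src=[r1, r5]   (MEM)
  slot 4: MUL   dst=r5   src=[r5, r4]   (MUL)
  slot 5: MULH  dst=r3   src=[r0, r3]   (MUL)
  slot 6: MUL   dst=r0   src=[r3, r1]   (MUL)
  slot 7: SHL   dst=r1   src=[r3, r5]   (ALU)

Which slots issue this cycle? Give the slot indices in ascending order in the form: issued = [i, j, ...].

slot 0 (ALU): ISSUE — free A1,Mu2,Ld1,B1 rp6 wp2
slot 1 (ALU): ISSUE — free A0,Mu2,Ld1,B1 rp4 wp1
slot 2 (MEM): ISSUE — free A0,Mu2,Ld0,B1 rp2 wp1
slot 3 (MEM): stall FU — free A0,Mu2,Ld0,B1 rp2 wp1
slot 4 (MUL): ISSUE — free A0,Mu1,Ld0,B1 rp0 wp0
slot 5 (MUL): stall RD_PORT — free A0,Mu1,Ld0,B1 rp0 wp0
slot 6 (MUL): stall RD_PORT — free A0,Mu1,Ld0,B1 rp0 wp0
slot 7 (ALU): stall FU — free A0,Mu1,Ld0,B1 rp0 wp0

issued = [0, 1, 2, 4]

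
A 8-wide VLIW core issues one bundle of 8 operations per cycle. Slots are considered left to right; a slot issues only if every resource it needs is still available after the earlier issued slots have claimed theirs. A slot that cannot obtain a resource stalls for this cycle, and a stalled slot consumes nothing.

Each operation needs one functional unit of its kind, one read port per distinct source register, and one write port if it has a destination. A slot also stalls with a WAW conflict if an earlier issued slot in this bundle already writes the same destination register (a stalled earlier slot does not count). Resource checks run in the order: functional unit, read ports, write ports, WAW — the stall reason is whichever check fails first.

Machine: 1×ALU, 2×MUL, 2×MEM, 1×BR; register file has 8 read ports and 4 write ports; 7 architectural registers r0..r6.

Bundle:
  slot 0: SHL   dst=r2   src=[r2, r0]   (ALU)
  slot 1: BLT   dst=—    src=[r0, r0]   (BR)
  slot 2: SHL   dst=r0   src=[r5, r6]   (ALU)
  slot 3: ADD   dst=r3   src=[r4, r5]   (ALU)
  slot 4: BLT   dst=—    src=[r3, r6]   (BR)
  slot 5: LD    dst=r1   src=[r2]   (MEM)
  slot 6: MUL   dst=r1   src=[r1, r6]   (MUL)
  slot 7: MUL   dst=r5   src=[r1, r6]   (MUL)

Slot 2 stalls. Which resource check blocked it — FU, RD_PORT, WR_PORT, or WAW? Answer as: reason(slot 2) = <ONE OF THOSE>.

#0 ALU src=r2,r0 dispatched  <A:0 Mu:2 Ld:2 B:1 rd:6 wr:3>
#1 BR src=r0,r0 dispatched  <A:0 Mu:2 Ld:2 B:0 rd:5 wr:3>
#2 ALU src=r5,r6 held:FU  <A:0 Mu:2 Ld:2 B:0 rd:5 wr:3>
#3 ALU src=r4,r5 held:FU  <A:0 Mu:2 Ld:2 B:0 rd:5 wr:3>
#4 BR src=r3,r6 held:FU  <A:0 Mu:2 Ld:2 B:0 rd:5 wr:3>
#5 MEM src=r2 dispatched  <A:0 Mu:2 Ld:1 B:0 rd:4 wr:2>
#6 MUL src=r1,r6 held:WAW  <A:0 Mu:2 Ld:1 B:0 rd:4 wr:2>
#7 MUL src=r1,r6 dispatched  <A:0 Mu:1 Ld:1 B:0 rd:2 wr:1>

reason(slot 2) = FU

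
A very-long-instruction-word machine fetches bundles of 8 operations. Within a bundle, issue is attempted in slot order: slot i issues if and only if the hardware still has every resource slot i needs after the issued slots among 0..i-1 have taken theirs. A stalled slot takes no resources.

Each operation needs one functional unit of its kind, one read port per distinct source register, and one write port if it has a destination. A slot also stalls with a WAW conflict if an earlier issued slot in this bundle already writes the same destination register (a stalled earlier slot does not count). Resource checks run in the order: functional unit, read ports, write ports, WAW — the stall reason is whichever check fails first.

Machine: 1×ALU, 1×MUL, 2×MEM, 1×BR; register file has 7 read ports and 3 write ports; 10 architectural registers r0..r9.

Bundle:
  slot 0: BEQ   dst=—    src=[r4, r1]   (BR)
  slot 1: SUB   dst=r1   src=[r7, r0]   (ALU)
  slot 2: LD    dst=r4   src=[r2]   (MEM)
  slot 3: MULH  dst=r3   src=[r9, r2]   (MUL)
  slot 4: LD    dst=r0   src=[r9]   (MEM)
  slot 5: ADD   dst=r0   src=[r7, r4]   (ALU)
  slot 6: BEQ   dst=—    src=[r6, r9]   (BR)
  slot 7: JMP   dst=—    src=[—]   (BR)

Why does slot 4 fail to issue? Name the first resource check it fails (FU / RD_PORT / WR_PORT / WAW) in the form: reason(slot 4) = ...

(0) want 1×BR +2rd +0wr — yes → AL1|MU1|ME2|BR0|rd5|wr3
(1) want 1×ALU +2rd +1wr — yes → AL0|MU1|ME2|BR0|rd3|wr2
(2) want 1×MEM +1rd +1wr — yes → AL0|MU1|ME1|BR0|rd2|wr1
(3) want 1×MUL +2rd +1wr — yes → AL0|MU0|ME1|BR0|rd0|wr0
(4) want 1×MEM +1rd +1wr — RD_PORT → AL0|MU0|ME1|BR0|rd0|wr0
(5) want 1×ALU +2rd +1wr — FU → AL0|MU0|ME1|BR0|rd0|wr0
(6) want 1×BR +2rd +0wr — FU → AL0|MU0|ME1|BR0|rd0|wr0
(7) want 1×BR +0rd +0wr — FU → AL0|MU0|ME1|BR0|rd0|wr0

reason(slot 4) = RD_PORT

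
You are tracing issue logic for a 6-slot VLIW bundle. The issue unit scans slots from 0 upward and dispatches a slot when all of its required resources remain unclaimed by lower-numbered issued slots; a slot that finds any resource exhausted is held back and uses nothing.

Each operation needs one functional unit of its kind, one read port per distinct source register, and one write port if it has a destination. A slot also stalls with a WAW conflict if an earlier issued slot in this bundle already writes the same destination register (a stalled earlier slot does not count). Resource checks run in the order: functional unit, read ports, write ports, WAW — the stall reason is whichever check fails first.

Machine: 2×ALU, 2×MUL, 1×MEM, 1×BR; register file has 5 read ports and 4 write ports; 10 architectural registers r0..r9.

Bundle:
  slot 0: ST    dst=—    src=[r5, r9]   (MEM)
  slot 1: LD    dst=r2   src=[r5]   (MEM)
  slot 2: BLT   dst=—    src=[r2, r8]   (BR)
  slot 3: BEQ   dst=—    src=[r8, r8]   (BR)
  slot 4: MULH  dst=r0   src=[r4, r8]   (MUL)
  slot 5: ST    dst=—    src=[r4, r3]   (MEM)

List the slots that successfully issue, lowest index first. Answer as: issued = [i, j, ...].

  0. MEM ⇒ go  {2A/2Mu/0Ld/1B | 3r 4w}
  1. MEM→r2 ⇒ no(FU)  {2A/2Mu/0Ld/1B | 3r 4w}
  2. BR ⇒ go  {2A/2Mu/0Ld/0B | 1r 4w}
  3. BR ⇒ no(FU)  {2A/2Mu/0Ld/0B | 1r 4w}
  4. MUL→r0 ⇒ no(RD_PORT)  {2A/2Mu/0Ld/0B | 1r 4w}
  5. MEM ⇒ no(FU)  {2A/2Mu/0Ld/0B | 1r 4w}

issued = [0, 2]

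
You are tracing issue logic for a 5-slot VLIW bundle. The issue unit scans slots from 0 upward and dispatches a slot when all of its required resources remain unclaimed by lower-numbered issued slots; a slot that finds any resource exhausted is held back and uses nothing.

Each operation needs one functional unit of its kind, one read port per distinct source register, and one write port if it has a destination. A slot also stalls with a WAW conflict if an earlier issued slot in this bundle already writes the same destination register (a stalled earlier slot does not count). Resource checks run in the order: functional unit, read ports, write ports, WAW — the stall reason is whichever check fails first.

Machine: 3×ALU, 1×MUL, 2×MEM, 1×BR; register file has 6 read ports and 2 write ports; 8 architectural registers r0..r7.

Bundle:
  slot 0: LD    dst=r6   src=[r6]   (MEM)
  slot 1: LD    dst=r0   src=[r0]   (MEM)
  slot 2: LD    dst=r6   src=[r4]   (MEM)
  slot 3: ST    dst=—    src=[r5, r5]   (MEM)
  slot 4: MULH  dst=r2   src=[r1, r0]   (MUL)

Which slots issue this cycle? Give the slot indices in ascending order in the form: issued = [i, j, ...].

issued = [0, 1]

[0] MEM needs rd=1 wr=1: ok; after: ALU=3 MUL=1 MEM=1 BR=1, R=5, W=1
[1] MEM needs rd=1 wr=1: ok; after: ALU=3 MUL=1 MEM=0 BR=1, R=4, W=0
[2] MEM needs rd=1 wr=1: FU; after: ALU=3 MUL=1 MEM=0 BR=1, R=4, W=0
[3] MEM needs rd=1 wr=0: FU; after: ALU=3 MUL=1 MEM=0 BR=1, R=4, W=0
[4] MUL needs rd=2 wr=1: WR_PORT; after: ALU=3 MUL=1 MEM=0 BR=1, R=4, W=0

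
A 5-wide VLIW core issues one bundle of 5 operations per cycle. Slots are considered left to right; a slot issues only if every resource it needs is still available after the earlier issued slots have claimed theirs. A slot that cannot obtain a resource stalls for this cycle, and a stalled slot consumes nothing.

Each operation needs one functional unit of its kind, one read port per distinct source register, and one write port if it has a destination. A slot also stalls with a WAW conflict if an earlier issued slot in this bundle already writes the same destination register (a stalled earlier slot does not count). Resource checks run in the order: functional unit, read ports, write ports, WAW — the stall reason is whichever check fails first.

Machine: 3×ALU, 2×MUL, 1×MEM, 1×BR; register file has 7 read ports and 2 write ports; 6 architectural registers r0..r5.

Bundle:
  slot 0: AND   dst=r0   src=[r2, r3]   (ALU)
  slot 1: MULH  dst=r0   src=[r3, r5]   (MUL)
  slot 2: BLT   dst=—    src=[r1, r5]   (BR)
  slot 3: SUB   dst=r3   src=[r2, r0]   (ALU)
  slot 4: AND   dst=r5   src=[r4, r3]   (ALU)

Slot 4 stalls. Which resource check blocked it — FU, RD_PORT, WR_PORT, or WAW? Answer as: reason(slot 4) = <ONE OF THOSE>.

#0 ALU src=r2,r3 dispatched  <A:2 Mu:2 Ld:1 B:1 rd:5 wr:1>
#1 MUL src=r3,r5 held:WAW  <A:2 Mu:2 Ld:1 B:1 rd:5 wr:1>
#2 BR src=r1,r5 dispatched  <A:2 Mu:2 Ld:1 B:0 rd:3 wr:1>
#3 ALU src=r2,r0 dispatched  <A:1 Mu:2 Ld:1 B:0 rd:1 wr:0>
#4 ALU src=r4,r3 held:RD_PORT  <A:1 Mu:2 Ld:1 B:0 rd:1 wr:0>

reason(slot 4) = RD_PORT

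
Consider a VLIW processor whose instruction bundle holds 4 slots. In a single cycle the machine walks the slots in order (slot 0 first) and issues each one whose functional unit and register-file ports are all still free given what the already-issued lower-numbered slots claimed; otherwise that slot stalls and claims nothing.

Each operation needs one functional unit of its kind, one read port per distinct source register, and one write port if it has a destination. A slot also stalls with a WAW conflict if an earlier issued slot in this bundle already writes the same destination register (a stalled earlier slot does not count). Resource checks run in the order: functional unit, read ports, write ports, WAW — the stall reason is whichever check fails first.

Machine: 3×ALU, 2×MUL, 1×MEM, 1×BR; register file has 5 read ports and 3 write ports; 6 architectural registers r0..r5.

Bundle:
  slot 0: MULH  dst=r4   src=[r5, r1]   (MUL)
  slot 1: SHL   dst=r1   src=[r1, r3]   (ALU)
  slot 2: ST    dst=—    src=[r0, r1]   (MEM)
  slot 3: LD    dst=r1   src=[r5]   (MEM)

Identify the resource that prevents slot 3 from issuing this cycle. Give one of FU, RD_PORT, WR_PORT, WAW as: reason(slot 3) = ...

reason(slot 3) = WAW

slot 0 (MUL): ISSUE — free A3,Mu1,Ld1,B1 rp3 wp2
slot 1 (ALU): ISSUE — free A2,Mu1,Ld1,B1 rp1 wp1
slot 2 (MEM): stall RD_PORT — free A2,Mu1,Ld1,B1 rp1 wp1
slot 3 (MEM): stall WAW — free A2,Mu1,Ld1,B1 rp1 wp1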